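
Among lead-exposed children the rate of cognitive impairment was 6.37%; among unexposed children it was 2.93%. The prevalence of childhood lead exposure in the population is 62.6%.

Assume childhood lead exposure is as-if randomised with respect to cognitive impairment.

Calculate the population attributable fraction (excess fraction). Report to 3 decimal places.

p₁ = 0.0637, p₀ = 0.0293.
Overall risk P(Y=1) = π·p₁ + (1−π)·p₀ = 0.626×0.0637 + 0.374×0.0293 = 0.050834.
Under exogeneity, PAF = [P(Y=1) − p₀] / P(Y=1).
PAF = (0.050834 − 0.0293) / 0.050834 ≈ 0.4236

PAF ≈ 0.424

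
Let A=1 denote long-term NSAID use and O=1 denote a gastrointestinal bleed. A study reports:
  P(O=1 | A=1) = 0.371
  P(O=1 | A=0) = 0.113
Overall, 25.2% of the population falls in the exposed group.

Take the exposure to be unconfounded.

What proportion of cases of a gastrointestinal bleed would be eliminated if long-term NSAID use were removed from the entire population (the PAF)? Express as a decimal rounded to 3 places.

Let p₁ = 0.371, p₀ = 0.113.
Overall risk P(Y=1) = π·p₁ + (1−π)·p₀ = 0.252×0.371 + 0.748×0.113 = 0.17802.
Under exogeneity, PAF = [P(Y=1) − p₀] / P(Y=1).
PAF = (0.17802 − 0.113) / 0.17802 ≈ 0.3652

PAF ≈ 0.365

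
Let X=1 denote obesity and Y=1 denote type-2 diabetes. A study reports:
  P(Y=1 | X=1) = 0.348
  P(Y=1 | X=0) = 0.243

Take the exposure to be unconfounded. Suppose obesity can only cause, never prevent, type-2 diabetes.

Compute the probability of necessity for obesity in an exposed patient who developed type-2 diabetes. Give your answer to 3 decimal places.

Let p₁ = 0.348, p₀ = 0.243.
Under exogeneity and monotonicity, PN = (p₁ − p₀) / p₁.
PN = (0.348 − 0.243) / 0.348 = 0.105 / 0.348 ≈ 0.3017

PN ≈ 0.302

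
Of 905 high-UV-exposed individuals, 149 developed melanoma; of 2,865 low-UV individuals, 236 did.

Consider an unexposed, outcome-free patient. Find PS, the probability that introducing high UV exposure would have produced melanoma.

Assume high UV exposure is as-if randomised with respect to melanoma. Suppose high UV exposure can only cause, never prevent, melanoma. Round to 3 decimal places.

p₁ = P(outcome | exposed) = 149/905 = 0.16464
p₀ = P(outcome | unexposed) = 236/2865 = 0.082373
Under exogeneity and monotonicity, PS = (p₁ − p₀) / (1 − p₀).
PS = (0.16464 − 0.082373) / (1 − 0.082373) = 0.082267 / 0.91763 ≈ 0.0897

PS ≈ 0.090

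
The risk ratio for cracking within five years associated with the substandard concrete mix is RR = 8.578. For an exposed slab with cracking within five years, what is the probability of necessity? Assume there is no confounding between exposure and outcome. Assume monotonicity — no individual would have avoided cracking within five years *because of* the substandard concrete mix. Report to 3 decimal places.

PN ≈ 0.883

Under exogeneity and monotonicity, PN = (RR − 1) / RR = 1 − 1/RR.
PN = (8.578 − 1) / 8.578 = 7.578 / 8.578 ≈ 0.8834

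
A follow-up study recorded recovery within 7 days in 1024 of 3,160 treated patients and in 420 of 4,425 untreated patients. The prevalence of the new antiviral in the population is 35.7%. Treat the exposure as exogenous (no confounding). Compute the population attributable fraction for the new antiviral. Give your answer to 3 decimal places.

p₁ = P(outcome | exposed) = 1024/3160 = 0.32405
p₀ = P(outcome | unexposed) = 420/4425 = 0.094915
Overall risk P(Y=1) = π·p₁ + (1−π)·p₀ = 0.357×0.32405 + 0.643×0.094915 = 0.17672.
Under exogeneity, PAF = [P(Y=1) − p₀] / P(Y=1).
PAF = (0.17672 − 0.094915) / 0.17672 ≈ 0.4629

PAF ≈ 0.463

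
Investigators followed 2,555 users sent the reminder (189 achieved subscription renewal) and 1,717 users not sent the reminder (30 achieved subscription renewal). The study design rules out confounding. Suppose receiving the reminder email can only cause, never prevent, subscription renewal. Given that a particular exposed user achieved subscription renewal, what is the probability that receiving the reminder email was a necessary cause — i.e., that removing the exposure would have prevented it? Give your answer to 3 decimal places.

p₁ = P(outcome | exposed) = 189/2555 = 0.073973
p₀ = P(outcome | unexposed) = 30/1717 = 0.017472
Under exogeneity and monotonicity, PN = (p₁ − p₀) / p₁.
PN = (0.073973 − 0.017472) / 0.073973 = 0.0565 / 0.073973 ≈ 0.7638

PN ≈ 0.764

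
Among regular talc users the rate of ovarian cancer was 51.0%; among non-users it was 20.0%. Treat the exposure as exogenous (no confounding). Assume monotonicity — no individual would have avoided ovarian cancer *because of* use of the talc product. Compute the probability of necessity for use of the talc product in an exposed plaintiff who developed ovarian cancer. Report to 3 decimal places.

PN ≈ 0.608

p₁ = 0.51, p₀ = 0.2.
Under exogeneity and monotonicity, PN = (p₁ − p₀) / p₁.
PN = (0.51 − 0.2) / 0.51 = 0.31 / 0.51 ≈ 0.6078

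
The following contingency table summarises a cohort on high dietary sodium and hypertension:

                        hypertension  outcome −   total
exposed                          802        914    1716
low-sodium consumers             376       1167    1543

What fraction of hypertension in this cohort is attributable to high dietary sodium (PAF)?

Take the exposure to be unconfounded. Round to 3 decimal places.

p₁ = P(outcome | exposed) = 802/1716 = 0.46737
p₀ = P(outcome | unexposed) = 376/1543 = 0.24368
Exposure prevalence π = 1716/3259 = 0.52654; overall risk P(Y=1) = 0.36146.
Under exogeneity, PAF = [P(Y=1) − p₀]/P(Y=1).
PAF = (0.36146 − 0.24368) / 0.36146 ≈ 0.3258

PAF ≈ 0.326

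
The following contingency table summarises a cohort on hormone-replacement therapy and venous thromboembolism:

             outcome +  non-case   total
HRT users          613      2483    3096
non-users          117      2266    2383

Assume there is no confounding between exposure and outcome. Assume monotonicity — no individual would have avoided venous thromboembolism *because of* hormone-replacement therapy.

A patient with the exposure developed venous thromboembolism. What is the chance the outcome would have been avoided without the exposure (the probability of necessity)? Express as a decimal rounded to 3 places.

p₁ = P(outcome | exposed) = 613/3096 = 0.198
p₀ = P(outcome | unexposed) = 117/2383 = 0.049098
Under exogeneity and monotonicity, PN = (p₁ − p₀) / p₁.
PN = (0.198 − 0.049098) / 0.198 = 0.1489 / 0.198 ≈ 0.7520

PN ≈ 0.752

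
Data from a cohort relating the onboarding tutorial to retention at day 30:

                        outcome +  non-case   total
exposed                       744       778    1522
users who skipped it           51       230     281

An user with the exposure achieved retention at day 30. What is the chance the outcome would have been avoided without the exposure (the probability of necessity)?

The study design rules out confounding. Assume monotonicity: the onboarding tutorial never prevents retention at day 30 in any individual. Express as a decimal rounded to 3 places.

p₁ = P(outcome | exposed) = 744/1522 = 0.48883
p₀ = P(outcome | unexposed) = 51/281 = 0.18149
Under exogeneity and monotonicity, PN = (p₁ − p₀) / p₁.
PN = (0.48883 − 0.18149) / 0.48883 = 0.30734 / 0.48883 ≈ 0.6287

PN ≈ 0.629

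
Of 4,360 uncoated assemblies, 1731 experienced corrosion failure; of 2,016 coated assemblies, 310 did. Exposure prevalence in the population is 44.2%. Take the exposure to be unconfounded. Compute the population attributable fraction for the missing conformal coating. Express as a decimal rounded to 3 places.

p₁ = P(outcome | exposed) = 1731/4360 = 0.39702
p₀ = P(outcome | unexposed) = 310/2016 = 0.15377
Overall risk P(Y=1) = π·p₁ + (1−π)·p₀ = 0.442×0.39702 + 0.558×0.15377 = 0.26129.
Under exogeneity, PAF = [P(Y=1) − p₀] / P(Y=1).
PAF = (0.26129 − 0.15377) / 0.26129 ≈ 0.4115

PAF ≈ 0.411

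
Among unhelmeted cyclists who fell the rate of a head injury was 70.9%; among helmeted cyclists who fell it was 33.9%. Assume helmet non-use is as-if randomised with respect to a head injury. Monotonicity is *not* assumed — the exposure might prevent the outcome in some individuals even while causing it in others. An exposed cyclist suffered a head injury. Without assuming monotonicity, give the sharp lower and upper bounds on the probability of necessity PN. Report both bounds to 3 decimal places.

0.522 ≤ PN ≤ 0.932

p₁ = 0.709, p₀ = 0.339.
Under exogeneity alone the bounds on PN are max{0,(p₁−p₀)/p₁} ≤ PN ≤ min{1,(1−p₀)/p₁}.
  lower = (p₁ − p₀)/p₁ = 0.37 / 0.709 ≈ 0.5219
  upper = min{1, (1 − p₀)/p₁} = 0.661 / 0.709 ≈ 0.9323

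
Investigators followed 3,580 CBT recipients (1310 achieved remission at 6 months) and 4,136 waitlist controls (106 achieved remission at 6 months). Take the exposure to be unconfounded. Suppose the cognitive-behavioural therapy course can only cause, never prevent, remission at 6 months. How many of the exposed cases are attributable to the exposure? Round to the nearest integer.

about 1218 cases

p₁ = P(outcome | exposed) = 1310/3580 = 0.36592
p₀ = P(outcome | unexposed) = 106/4136 = 0.025629
PN = (p₁ − p₀)/p₁ = (0.36592 − 0.025629) / 0.36592 ≈ 0.92996.
Attributable cases ≈ PN × (exposed cases) = 0.92996 × 1310 ≈ 1218.25.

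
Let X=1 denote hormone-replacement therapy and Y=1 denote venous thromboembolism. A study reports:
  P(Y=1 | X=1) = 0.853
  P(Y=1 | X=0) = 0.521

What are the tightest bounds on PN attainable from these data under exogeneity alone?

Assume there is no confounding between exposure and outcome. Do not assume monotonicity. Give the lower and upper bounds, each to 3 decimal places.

0.389 ≤ PN ≤ 0.562

Let p₁ = 0.853, p₀ = 0.521.
Under exogeneity alone the bounds on PN are max{0,(p₁−p₀)/p₁} ≤ PN ≤ min{1,(1−p₀)/p₁}.
  lower = (p₁ − p₀)/p₁ = 0.332 / 0.853 ≈ 0.3892
  upper = min{1, (1 − p₀)/p₁} = 0.479 / 0.853 ≈ 0.5615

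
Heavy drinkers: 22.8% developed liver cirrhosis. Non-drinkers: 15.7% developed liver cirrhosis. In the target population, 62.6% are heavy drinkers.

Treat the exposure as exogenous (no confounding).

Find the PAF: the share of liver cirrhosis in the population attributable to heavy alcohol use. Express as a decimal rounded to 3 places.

p₁ = 0.228, p₀ = 0.157.
Overall risk P(Y=1) = π·p₁ + (1−π)·p₀ = 0.626×0.228 + 0.374×0.157 = 0.20145.
Under exogeneity, PAF = [P(Y=1) − p₀] / P(Y=1).
PAF = (0.20145 − 0.157) / 0.20145 ≈ 0.2206

PAF ≈ 0.221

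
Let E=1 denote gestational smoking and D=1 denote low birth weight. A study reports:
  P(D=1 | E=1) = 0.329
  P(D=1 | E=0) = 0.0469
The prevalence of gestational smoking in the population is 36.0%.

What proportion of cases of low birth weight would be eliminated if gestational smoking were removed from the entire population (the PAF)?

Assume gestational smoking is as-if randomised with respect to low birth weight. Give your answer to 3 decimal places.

Let p₁ = 0.329, p₀ = 0.0469.
Overall risk P(Y=1) = π·p₁ + (1−π)·p₀ = 0.36×0.329 + 0.64×0.0469 = 0.14846.
Under exogeneity, PAF = [P(Y=1) − p₀] / P(Y=1).
PAF = (0.14846 − 0.0469) / 0.14846 ≈ 0.6841

PAF ≈ 0.684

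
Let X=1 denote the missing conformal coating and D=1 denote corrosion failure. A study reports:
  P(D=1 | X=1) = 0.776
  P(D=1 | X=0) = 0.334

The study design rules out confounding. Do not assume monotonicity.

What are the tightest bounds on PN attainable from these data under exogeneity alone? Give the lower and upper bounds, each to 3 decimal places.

Let p₁ = 0.776, p₀ = 0.334.
Under exogeneity alone the bounds on PN are max{0,(p₁−p₀)/p₁} ≤ PN ≤ min{1,(1−p₀)/p₁}.
  lower = (p₁ − p₀)/p₁ = 0.442 / 0.776 ≈ 0.5696
  upper = min{1, (1 − p₀)/p₁} = 0.666 / 0.776 ≈ 0.8582

0.570 ≤ PN ≤ 0.858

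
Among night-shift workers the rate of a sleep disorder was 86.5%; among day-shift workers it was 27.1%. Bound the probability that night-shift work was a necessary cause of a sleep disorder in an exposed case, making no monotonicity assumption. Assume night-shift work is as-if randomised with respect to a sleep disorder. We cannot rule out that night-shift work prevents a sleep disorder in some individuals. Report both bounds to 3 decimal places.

p₁ = 0.865, p₀ = 0.271.
Under exogeneity alone the bounds on PN are max{0,(p₁−p₀)/p₁} ≤ PN ≤ min{1,(1−p₀)/p₁}.
  lower = (p₁ − p₀)/p₁ = 0.594 / 0.865 ≈ 0.6867
  upper = min{1, (1 − p₀)/p₁} = 0.729 / 0.865 ≈ 0.8428

0.687 ≤ PN ≤ 0.843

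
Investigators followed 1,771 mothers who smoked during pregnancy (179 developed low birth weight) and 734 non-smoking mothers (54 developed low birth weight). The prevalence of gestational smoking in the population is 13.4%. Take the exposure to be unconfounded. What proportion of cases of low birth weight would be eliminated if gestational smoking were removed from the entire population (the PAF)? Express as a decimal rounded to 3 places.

p₁ = P(outcome | exposed) = 179/1771 = 0.10107
p₀ = P(outcome | unexposed) = 54/734 = 0.073569
Overall risk P(Y=1) = π·p₁ + (1−π)·p₀ = 0.134×0.10107 + 0.866×0.073569 = 0.077255.
Under exogeneity, PAF = [P(Y=1) − p₀] / P(Y=1).
PAF = (0.077255 − 0.073569) / 0.077255 ≈ 0.0477

PAF ≈ 0.048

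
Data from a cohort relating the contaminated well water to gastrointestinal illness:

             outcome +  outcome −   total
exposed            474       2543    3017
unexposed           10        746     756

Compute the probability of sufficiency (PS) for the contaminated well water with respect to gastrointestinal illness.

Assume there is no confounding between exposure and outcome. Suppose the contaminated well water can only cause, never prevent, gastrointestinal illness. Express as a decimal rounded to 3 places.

p₁ = P(outcome | exposed) = 474/3017 = 0.15711
p₀ = P(outcome | unexposed) = 10/756 = 0.013228
Under exogeneity and monotonicity, PS = (p₁ − p₀)/(1 − p₀).
PS = (0.15711 − 0.013228) / 0.98677 ≈ 0.1458

PS ≈ 0.146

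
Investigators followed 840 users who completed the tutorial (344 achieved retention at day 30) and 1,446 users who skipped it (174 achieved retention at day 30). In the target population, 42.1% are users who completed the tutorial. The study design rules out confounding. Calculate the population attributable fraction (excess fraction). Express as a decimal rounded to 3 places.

PAF ≈ 0.503

p₁ = P(outcome | exposed) = 344/840 = 0.40952
p₀ = P(outcome | unexposed) = 174/1446 = 0.12033
Overall risk P(Y=1) = π·p₁ + (1−π)·p₀ = 0.421×0.40952 + 0.579×0.12033 = 0.24208.
Under exogeneity, PAF = [P(Y=1) − p₀] / P(Y=1).
PAF = (0.24208 − 0.12033) / 0.24208 ≈ 0.5029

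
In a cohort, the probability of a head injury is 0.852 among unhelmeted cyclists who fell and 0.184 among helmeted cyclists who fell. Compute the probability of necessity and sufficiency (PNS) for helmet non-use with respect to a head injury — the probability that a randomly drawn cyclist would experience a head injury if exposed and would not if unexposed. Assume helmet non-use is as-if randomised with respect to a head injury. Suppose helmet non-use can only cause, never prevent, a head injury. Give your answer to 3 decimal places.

PNS ≈ 0.668

Let p₁ = 0.852, p₀ = 0.184.
Under exogeneity and monotonicity, PNS = p₁ − p₀.
PNS = 0.852 − 0.184 = 0.668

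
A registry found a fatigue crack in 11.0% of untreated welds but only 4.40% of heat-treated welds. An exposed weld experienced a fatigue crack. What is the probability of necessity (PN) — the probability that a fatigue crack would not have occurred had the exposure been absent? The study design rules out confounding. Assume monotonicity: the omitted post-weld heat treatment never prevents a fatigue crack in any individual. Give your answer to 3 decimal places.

p₁ = 0.11, p₀ = 0.044.
Under exogeneity and monotonicity, PN = (p₁ − p₀) / p₁.
PN = (0.11 − 0.044) / 0.11 = 0.066 / 0.11 ≈ 0.6000

PN ≈ 0.600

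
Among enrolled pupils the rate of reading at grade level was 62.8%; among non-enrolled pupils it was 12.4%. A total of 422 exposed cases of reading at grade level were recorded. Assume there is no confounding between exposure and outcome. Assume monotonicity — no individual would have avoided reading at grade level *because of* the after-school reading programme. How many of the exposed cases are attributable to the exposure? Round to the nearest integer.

p₁ = 0.628, p₀ = 0.124.
PN = (p₁ − p₀)/p₁ = (0.628 − 0.124) / 0.628 ≈ 0.80255.
Attributable cases ≈ PN × (exposed cases) = 0.80255 × 422 ≈ 338.68.

about 339 cases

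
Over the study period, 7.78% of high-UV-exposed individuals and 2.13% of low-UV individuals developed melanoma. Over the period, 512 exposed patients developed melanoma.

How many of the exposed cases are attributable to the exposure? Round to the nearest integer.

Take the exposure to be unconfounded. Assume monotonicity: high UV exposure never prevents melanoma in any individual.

p₁ = 0.0778, p₀ = 0.0213.
PN = (p₁ − p₀)/p₁ = (0.0778 − 0.0213) / 0.0778 ≈ 0.72622.
Attributable cases ≈ PN × (exposed cases) = 0.72622 × 512 ≈ 371.83.

about 372 cases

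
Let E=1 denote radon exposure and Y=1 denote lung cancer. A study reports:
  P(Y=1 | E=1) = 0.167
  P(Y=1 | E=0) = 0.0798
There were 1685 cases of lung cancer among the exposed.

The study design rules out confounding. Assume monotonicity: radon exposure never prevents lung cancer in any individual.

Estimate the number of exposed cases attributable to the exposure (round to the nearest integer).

Let p₁ = 0.167, p₀ = 0.0798.
PN = (p₁ − p₀)/p₁ = (0.167 − 0.0798) / 0.167 ≈ 0.52216.
Attributable cases ≈ PN × (exposed cases) = 0.52216 × 1685 ≈ 879.83.

about 880 cases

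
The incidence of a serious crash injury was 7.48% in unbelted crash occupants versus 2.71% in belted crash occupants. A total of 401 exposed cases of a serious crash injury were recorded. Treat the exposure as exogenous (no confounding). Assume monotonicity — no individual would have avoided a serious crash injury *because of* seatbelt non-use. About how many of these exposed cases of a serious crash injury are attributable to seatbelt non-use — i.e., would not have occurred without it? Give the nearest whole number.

p₁ = 0.0748, p₀ = 0.0271.
PN = (p₁ − p₀)/p₁ = (0.0748 − 0.0271) / 0.0748 ≈ 0.63770.
Attributable cases ≈ PN × (exposed cases) = 0.63770 × 401 ≈ 255.72.

about 256 cases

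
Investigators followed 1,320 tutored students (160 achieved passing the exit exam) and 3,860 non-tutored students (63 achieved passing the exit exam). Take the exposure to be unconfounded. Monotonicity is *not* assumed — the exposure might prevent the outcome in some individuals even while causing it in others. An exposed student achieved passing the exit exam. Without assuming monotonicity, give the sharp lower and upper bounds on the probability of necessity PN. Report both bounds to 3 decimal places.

p₁ = P(outcome | exposed) = 160/1320 = 0.12121
p₀ = P(outcome | unexposed) = 63/3860 = 0.016321
Under exogeneity alone the bounds on PN are max{0,(p₁−p₀)/p₁} ≤ PN ≤ min{1,(1−p₀)/p₁}.
  lower = (p₁ − p₀)/p₁ = 0.10489 / 0.12121 ≈ 0.8653
  upper = min{1, (1 − p₀)/p₁} = 0.98368 / 0.12121 ≈ 8.1153 → capped at 1

0.865 ≤ PN ≤ 1.000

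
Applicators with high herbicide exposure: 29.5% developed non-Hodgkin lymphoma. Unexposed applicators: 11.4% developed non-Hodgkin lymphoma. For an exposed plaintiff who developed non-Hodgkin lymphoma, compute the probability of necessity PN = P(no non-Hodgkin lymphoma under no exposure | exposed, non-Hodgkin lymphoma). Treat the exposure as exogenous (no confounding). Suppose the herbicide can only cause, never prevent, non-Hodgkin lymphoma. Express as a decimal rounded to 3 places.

p₁ = 0.295, p₀ = 0.114.
Under exogeneity and monotonicity, PN = (p₁ − p₀) / p₁.
PN = (0.295 − 0.114) / 0.295 = 0.181 / 0.295 ≈ 0.6136

PN ≈ 0.614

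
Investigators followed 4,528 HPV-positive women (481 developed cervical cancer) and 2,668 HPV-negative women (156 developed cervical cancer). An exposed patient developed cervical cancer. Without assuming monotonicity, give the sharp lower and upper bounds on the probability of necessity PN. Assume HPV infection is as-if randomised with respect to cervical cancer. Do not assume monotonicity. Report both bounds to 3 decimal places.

0.450 ≤ PN ≤ 1.000

p₁ = P(outcome | exposed) = 481/4528 = 0.10623
p₀ = P(outcome | unexposed) = 156/2668 = 0.058471
Under exogeneity alone the bounds on PN are max{0,(p₁−p₀)/p₁} ≤ PN ≤ min{1,(1−p₀)/p₁}.
  lower = (p₁ − p₀)/p₁ = 0.047757 / 0.10623 ≈ 0.4496
  upper = min{1, (1 − p₀)/p₁} = 0.94153 / 0.10623 ≈ 8.8633 → capped at 1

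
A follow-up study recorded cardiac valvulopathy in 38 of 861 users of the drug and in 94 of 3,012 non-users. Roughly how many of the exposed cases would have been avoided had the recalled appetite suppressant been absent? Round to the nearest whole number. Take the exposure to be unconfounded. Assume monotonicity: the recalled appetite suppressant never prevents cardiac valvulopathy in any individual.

about 11 cases

p₁ = P(outcome | exposed) = 38/861 = 0.044135
p₀ = P(outcome | unexposed) = 94/3012 = 0.031208
PN = (p₁ − p₀)/p₁ = (0.044135 − 0.031208) / 0.044135 ≈ 0.29288.
Attributable cases ≈ PN × (exposed cases) = 0.29288 × 38 ≈ 11.13.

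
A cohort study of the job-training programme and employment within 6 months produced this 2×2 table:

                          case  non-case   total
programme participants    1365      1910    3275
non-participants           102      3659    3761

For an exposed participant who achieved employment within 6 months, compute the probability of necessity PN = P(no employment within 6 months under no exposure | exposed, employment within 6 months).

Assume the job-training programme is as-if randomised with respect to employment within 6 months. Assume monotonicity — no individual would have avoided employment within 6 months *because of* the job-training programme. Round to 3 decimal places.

PN ≈ 0.935

p₁ = P(outcome | exposed) = 1365/3275 = 0.41679
p₀ = P(outcome | unexposed) = 102/3761 = 0.02712
Under exogeneity and monotonicity, PN = (p₁ − p₀)/p₁.
PN = (0.41679 − 0.02712) / 0.41679 ≈ 0.9349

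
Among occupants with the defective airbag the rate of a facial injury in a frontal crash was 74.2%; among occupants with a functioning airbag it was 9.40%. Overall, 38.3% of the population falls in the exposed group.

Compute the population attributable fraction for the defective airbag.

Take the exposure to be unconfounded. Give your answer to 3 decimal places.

PAF ≈ 0.725

p₁ = 0.742, p₀ = 0.094.
Overall risk P(Y=1) = π·p₁ + (1−π)·p₀ = 0.383×0.742 + 0.617×0.094 = 0.34218.
Under exogeneity, PAF = [P(Y=1) − p₀] / P(Y=1).
PAF = (0.34218 − 0.094) / 0.34218 ≈ 0.7253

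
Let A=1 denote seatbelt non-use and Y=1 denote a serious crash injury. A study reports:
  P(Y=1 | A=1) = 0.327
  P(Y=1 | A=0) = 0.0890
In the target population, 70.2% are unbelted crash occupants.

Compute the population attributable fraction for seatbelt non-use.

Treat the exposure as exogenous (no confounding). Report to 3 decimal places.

Let p₁ = 0.327, p₀ = 0.089.
Overall risk P(Y=1) = π·p₁ + (1−π)·p₀ = 0.702×0.327 + 0.298×0.089 = 0.25608.
Under exogeneity, PAF = [P(Y=1) − p₀] / P(Y=1).
PAF = (0.25608 − 0.089) / 0.25608 ≈ 0.6524

PAF ≈ 0.652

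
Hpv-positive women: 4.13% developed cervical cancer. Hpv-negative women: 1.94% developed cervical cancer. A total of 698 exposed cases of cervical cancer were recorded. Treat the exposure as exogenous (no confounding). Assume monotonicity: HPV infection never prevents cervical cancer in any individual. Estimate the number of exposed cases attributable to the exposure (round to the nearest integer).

p₁ = 0.0413, p₀ = 0.0194.
PN = (p₁ − p₀)/p₁ = (0.0413 − 0.0194) / 0.0413 ≈ 0.53027.
Attributable cases ≈ PN × (exposed cases) = 0.53027 × 698 ≈ 370.13.

about 370 cases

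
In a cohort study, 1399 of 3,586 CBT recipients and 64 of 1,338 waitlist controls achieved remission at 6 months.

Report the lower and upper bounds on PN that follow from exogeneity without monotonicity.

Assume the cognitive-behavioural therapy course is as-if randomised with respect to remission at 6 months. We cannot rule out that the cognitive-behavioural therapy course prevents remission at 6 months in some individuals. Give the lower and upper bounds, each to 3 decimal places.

0.877 ≤ PN ≤ 1.000

p₁ = P(outcome | exposed) = 1399/3586 = 0.39013
p₀ = P(outcome | unexposed) = 64/1338 = 0.047833
Under exogeneity alone the bounds on PN are max{0,(p₁−p₀)/p₁} ≤ PN ≤ min{1,(1−p₀)/p₁}.
  lower = (p₁ − p₀)/p₁ = 0.3423 / 0.39013 ≈ 0.8774
  upper = min{1, (1 − p₀)/p₁} = 0.95217 / 0.39013 ≈ 2.4407 → capped at 1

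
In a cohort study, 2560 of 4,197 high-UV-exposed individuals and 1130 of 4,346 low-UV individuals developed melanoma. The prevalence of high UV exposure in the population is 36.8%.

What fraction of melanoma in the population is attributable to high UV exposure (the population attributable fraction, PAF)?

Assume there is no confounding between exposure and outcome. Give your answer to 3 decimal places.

p₁ = P(outcome | exposed) = 2560/4197 = 0.60996
p₀ = P(outcome | unexposed) = 1130/4346 = 0.26001
Overall risk P(Y=1) = π·p₁ + (1−π)·p₀ = 0.368×0.60996 + 0.632×0.26001 = 0.38879.
Under exogeneity, PAF = [P(Y=1) − p₀] / P(Y=1).
PAF = (0.38879 − 0.26001) / 0.38879 ≈ 0.3312

PAF ≈ 0.331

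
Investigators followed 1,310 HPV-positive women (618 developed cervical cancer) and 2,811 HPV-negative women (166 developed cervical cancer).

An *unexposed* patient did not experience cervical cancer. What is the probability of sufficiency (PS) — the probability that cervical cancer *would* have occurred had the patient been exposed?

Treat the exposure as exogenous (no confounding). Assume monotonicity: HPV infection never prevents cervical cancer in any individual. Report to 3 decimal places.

PS ≈ 0.439

p₁ = P(outcome | exposed) = 618/1310 = 0.47176
p₀ = P(outcome | unexposed) = 166/2811 = 0.059054
Under exogeneity and monotonicity, PS = (p₁ − p₀) / (1 − p₀).
PS = (0.47176 − 0.059054) / (1 − 0.059054) = 0.4127 / 0.94095 ≈ 0.4386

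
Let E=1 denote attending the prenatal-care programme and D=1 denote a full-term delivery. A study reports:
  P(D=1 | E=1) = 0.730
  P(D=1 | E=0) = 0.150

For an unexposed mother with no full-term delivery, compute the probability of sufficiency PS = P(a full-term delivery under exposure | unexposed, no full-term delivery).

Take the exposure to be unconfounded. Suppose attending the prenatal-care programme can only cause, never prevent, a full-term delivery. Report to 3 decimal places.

PS ≈ 0.682

Let p₁ = 0.73, p₀ = 0.15.
Under exogeneity and monotonicity, PS = (p₁ − p₀) / (1 − p₀).
PS = (0.73 − 0.15) / (1 − 0.15) = 0.58 / 0.85 ≈ 0.6824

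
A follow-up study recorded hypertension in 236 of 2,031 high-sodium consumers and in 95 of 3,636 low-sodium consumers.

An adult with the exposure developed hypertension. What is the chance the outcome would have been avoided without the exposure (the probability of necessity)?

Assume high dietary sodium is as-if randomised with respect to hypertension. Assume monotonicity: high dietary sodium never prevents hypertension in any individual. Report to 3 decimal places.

PN ≈ 0.775

p₁ = P(outcome | exposed) = 236/2031 = 0.1162
p₀ = P(outcome | unexposed) = 95/3636 = 0.026128
Under exogeneity and monotonicity, PN = (p₁ − p₀) / p₁.
PN = (0.1162 − 0.026128) / 0.1162 = 0.090071 / 0.1162 ≈ 0.7751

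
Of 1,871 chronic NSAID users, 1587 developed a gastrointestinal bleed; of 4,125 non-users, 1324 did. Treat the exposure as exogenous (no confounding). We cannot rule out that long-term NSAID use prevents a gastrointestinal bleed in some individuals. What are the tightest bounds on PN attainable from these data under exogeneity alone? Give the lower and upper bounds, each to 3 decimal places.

p₁ = P(outcome | exposed) = 1587/1871 = 0.84821
p₀ = P(outcome | unexposed) = 1324/4125 = 0.32097
Under exogeneity alone the bounds on PN are max{0,(p₁−p₀)/p₁} ≤ PN ≤ min{1,(1−p₀)/p₁}.
  lower = (p₁ − p₀)/p₁ = 0.52724 / 0.84821 ≈ 0.6216
  upper = min{1, (1 − p₀)/p₁} = 0.67903 / 0.84821 ≈ 0.8005

0.622 ≤ PN ≤ 0.801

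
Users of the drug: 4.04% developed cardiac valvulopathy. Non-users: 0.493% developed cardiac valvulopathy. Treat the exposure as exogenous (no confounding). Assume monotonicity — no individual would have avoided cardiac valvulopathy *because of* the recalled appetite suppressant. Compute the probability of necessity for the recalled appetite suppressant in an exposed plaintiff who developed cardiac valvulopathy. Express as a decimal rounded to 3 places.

p₁ = 0.0404, p₀ = 0.00493.
Under exogeneity and monotonicity, PN = (p₁ − p₀) / p₁.
PN = (0.0404 − 0.00493) / 0.0404 = 0.03547 / 0.0404 ≈ 0.8780

PN ≈ 0.878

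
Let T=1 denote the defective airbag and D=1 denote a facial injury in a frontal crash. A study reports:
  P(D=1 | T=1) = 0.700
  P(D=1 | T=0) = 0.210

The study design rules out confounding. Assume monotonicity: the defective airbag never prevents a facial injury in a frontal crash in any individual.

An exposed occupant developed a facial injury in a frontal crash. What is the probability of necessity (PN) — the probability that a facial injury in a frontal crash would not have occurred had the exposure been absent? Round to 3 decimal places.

PN ≈ 0.700

Let p₁ = 0.7, p₀ = 0.21.
Under exogeneity and monotonicity, PN = (p₁ − p₀) / p₁.
PN = (0.7 − 0.21) / 0.7 = 0.49 / 0.7 ≈ 0.7000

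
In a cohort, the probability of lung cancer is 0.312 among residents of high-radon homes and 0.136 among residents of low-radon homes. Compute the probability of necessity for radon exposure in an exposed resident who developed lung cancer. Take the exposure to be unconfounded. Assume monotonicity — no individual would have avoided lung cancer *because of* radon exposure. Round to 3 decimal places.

Let p₁ = 0.312, p₀ = 0.136.
Under exogeneity and monotonicity, PN = (p₁ − p₀) / p₁.
PN = (0.312 − 0.136) / 0.312 = 0.176 / 0.312 ≈ 0.5641

PN ≈ 0.564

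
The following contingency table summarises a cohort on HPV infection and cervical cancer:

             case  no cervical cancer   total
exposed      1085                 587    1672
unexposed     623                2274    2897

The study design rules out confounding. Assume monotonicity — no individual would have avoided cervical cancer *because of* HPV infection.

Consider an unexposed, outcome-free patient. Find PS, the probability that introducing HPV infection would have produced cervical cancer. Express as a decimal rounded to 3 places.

p₁ = P(outcome | exposed) = 1085/1672 = 0.64892
p₀ = P(outcome | unexposed) = 623/2897 = 0.21505
Under exogeneity and monotonicity, PS = (p₁ − p₀)/(1 − p₀).
PS = (0.64892 − 0.21505) / 0.78495 ≈ 0.5527

PS ≈ 0.553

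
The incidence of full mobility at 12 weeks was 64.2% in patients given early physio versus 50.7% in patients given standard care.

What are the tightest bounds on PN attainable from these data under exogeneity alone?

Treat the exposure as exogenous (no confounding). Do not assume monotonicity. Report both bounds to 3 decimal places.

p₁ = 0.642, p₀ = 0.507.
Under exogeneity alone the bounds on PN are max{0,(p₁−p₀)/p₁} ≤ PN ≤ min{1,(1−p₀)/p₁}.
  lower = (p₁ − p₀)/p₁ = 0.135 / 0.642 ≈ 0.2103
  upper = min{1, (1 − p₀)/p₁} = 0.493 / 0.642 ≈ 0.7679

0.210 ≤ PN ≤ 0.768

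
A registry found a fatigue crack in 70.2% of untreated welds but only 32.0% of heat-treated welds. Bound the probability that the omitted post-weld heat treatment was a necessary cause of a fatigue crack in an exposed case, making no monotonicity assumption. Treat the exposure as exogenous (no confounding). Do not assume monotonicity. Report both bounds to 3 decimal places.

0.544 ≤ PN ≤ 0.969

p₁ = 0.702, p₀ = 0.32.
Under exogeneity alone the bounds on PN are max{0,(p₁−p₀)/p₁} ≤ PN ≤ min{1,(1−p₀)/p₁}.
  lower = (p₁ − p₀)/p₁ = 0.382 / 0.702 ≈ 0.5442
  upper = min{1, (1 − p₀)/p₁} = 0.68 / 0.702 ≈ 0.9687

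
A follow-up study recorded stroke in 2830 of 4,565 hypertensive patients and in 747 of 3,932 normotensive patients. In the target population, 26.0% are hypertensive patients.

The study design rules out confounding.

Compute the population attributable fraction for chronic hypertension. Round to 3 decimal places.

PAF ≈ 0.370

p₁ = P(outcome | exposed) = 2830/4565 = 0.61993
p₀ = P(outcome | unexposed) = 747/3932 = 0.18998
Overall risk P(Y=1) = π·p₁ + (1−π)·p₀ = 0.26×0.61993 + 0.74×0.18998 = 0.30177.
Under exogeneity, PAF = [P(Y=1) − p₀] / P(Y=1).
PAF = (0.30177 − 0.18998) / 0.30177 ≈ 0.3704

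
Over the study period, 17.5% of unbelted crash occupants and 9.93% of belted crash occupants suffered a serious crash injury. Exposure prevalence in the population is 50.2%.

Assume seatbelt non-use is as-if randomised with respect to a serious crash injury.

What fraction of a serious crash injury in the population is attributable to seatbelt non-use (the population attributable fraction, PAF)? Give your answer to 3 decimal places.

p₁ = 0.175, p₀ = 0.0993.
Overall risk P(Y=1) = π·p₁ + (1−π)·p₀ = 0.502×0.175 + 0.498×0.0993 = 0.1373.
Under exogeneity, PAF = [P(Y=1) − p₀] / P(Y=1).
PAF = (0.1373 − 0.0993) / 0.1373 ≈ 0.2768

PAF ≈ 0.277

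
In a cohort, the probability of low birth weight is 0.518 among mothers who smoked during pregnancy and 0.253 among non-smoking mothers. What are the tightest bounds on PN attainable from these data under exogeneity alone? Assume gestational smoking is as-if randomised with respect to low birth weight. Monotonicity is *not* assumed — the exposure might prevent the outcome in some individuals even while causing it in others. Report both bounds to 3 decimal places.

Let p₁ = 0.518, p₀ = 0.253.
Under exogeneity alone the bounds on PN are max{0,(p₁−p₀)/p₁} ≤ PN ≤ min{1,(1−p₀)/p₁}.
  lower = (p₁ − p₀)/p₁ = 0.265 / 0.518 ≈ 0.5116
  upper = min{1, (1 − p₀)/p₁} = 0.747 / 0.518 ≈ 1.4421 → capped at 1

0.512 ≤ PN ≤ 1.000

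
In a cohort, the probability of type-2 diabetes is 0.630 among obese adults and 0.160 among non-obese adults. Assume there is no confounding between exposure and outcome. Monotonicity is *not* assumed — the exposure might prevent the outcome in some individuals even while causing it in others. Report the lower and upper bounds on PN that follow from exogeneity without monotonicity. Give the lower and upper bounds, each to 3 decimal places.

Let p₁ = 0.63, p₀ = 0.16.
Under exogeneity alone the bounds on PN are max{0,(p₁−p₀)/p₁} ≤ PN ≤ min{1,(1−p₀)/p₁}.
  lower = (p₁ − p₀)/p₁ = 0.47 / 0.63 ≈ 0.7460
  upper = min{1, (1 − p₀)/p₁} = 0.84 / 0.63 ≈ 1.3333 → capped at 1

0.746 ≤ PN ≤ 1.000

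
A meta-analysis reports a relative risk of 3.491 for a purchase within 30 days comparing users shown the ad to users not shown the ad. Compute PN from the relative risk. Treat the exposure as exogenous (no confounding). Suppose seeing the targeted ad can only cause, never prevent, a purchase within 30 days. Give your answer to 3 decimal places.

PN ≈ 0.714

Under exogeneity and monotonicity, PN = (RR − 1) / RR = 1 − 1/RR.
PN = (3.491 − 1) / 3.491 = 2.491 / 3.491 ≈ 0.7135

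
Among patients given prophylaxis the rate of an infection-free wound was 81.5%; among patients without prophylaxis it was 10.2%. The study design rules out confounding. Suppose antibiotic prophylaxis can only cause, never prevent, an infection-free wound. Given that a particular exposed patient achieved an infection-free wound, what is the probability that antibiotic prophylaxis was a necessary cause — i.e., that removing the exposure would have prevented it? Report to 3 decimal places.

p₁ = 0.815, p₀ = 0.102.
Under exogeneity and monotonicity, PN = (p₁ − p₀) / p₁.
PN = (0.815 − 0.102) / 0.815 = 0.713 / 0.815 ≈ 0.8748

PN ≈ 0.875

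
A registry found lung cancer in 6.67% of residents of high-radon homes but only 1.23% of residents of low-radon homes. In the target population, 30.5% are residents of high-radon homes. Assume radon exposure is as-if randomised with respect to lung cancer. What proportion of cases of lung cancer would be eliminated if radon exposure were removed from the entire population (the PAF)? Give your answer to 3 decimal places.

PAF ≈ 0.574

p₁ = 0.0667, p₀ = 0.0123.
Overall risk P(Y=1) = π·p₁ + (1−π)·p₀ = 0.305×0.0667 + 0.695×0.0123 = 0.028892.
Under exogeneity, PAF = [P(Y=1) − p₀] / P(Y=1).
PAF = (0.028892 − 0.0123) / 0.028892 ≈ 0.5743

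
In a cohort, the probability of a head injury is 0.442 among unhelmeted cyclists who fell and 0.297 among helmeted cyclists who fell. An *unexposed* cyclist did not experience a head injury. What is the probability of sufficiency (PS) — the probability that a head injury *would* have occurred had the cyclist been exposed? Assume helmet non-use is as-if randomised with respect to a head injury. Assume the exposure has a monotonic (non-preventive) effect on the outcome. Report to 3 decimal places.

PS ≈ 0.206

Let p₁ = 0.442, p₀ = 0.297.
Under exogeneity and monotonicity, PS = (p₁ − p₀) / (1 − p₀).
PS = (0.442 − 0.297) / (1 − 0.297) = 0.145 / 0.703 ≈ 0.2063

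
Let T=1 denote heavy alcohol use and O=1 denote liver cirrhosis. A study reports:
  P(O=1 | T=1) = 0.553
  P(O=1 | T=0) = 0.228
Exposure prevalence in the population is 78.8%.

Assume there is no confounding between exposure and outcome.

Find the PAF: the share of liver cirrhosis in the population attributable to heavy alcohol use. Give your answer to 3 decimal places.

PAF ≈ 0.529

Let p₁ = 0.553, p₀ = 0.228.
Overall risk P(Y=1) = π·p₁ + (1−π)·p₀ = 0.788×0.553 + 0.212×0.228 = 0.4841.
Under exogeneity, PAF = [P(Y=1) − p₀] / P(Y=1).
PAF = (0.4841 − 0.228) / 0.4841 ≈ 0.5290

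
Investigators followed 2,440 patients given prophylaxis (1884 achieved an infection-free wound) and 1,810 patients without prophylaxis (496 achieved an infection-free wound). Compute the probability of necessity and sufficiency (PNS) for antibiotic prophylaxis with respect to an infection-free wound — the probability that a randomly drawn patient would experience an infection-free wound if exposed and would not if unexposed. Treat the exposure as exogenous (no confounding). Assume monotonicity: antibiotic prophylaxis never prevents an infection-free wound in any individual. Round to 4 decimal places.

PNS ≈ 0.4981

p₁ = P(outcome | exposed) = 1884/2440 = 0.77213
p₀ = P(outcome | unexposed) = 496/1810 = 0.27403
Under exogeneity and monotonicity, PNS = p₁ − p₀.
PNS = 0.77213 − 0.27403 = 0.4981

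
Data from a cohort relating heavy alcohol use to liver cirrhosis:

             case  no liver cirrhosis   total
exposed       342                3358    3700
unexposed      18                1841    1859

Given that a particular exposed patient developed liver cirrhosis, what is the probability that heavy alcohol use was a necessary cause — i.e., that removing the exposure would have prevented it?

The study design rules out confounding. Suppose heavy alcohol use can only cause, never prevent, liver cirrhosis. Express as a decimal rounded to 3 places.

p₁ = P(outcome | exposed) = 342/3700 = 0.092432
p₀ = P(outcome | unexposed) = 18/1859 = 0.0096826
Under exogeneity and monotonicity, PN = (p₁ − p₀)/p₁.
PN = (0.092432 − 0.0096826) / 0.092432 ≈ 0.8952

PN ≈ 0.895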